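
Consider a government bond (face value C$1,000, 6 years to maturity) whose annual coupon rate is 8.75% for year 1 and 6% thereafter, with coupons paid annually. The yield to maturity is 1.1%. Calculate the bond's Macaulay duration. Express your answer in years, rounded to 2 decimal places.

Periodic yield y = 0.011. Discount each cash flow and weight by its year:
  t   CF        PV=CF/(1+0.011)^t    t·PV
  1        87.50        86.5480        86.5480
  2        60.00        58.7015       117.4029
  3        60.00        58.0628       174.1883
  4        60.00        57.4310       229.7241
  5        60.00        56.8062       284.0308
  6     1,060.00       992.6564     5,955.9382
  Σ                  1,310.2058     6,847.8324
Price P = Σ PV = 1,310.2058.
Macaulay duration = Σ(t·PV) / P = 6,847.8324 / 1,310.2058 = 5.22653 years.

5.23 years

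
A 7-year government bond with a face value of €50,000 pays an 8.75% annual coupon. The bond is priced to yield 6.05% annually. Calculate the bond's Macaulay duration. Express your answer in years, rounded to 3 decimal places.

Periodic yield y = 0.0605. Discount each cash flow and weight by its year:
  t   CF        PV=CF/(1+0.0605)^t    t·PV
  1     4,375.00     4,125.4125     4,125.4125
  2     4,375.00     3,890.0637     7,780.1274
  3     4,375.00     3,668.1411    11,004.4234
  4     4,375.00     3,458.8790    13,835.5159
  5     4,375.00     3,261.5549    16,307.7745
  6     4,375.00     3,075.4879    18,452.9273
  7    54,375.00    36,043.3011   252,303.1078
  Σ                 57,522.8402   323,809.2888
Price P = Σ PV = 57,522.8402.
Macaulay duration = Σ(t·PV) / P = 323,809.2888 / 57,522.8402 = 5.62923 years.

5.629 years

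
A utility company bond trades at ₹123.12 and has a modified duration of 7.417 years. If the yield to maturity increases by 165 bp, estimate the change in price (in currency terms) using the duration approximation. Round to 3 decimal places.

-₹15.067

Duration approximation: ΔP/P ≈ -D_mod · Δy = -7.417 × (+0.0165) = -0.1223805.
ΔP ≈ 123.12 × (-0.1223805) = -15.06748716.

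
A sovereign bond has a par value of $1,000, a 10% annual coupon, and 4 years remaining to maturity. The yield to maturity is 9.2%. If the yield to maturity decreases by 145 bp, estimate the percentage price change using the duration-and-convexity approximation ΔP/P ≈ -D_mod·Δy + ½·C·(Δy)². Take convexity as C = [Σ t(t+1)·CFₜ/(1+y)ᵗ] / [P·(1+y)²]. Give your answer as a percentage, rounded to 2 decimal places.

With y = 0.092:
  t   CF        PV=CF/(1+0.092)^t    t·PV        t(t+1)·PV
  1       100.00        91.5751        91.5751         183.1502
  2       100.00        83.8600       167.7199         503.1598
  3       100.00        76.7948       230.3845         921.5382
  4     1,100.00       773.5745     3,094.2979      15,471.4895
  Σ                  1,025.8044     3,583.9775      17,079.3377
P = 1,025.8044; D_Mac = 3.49382 yrs; D_mod = 3.19947 yrs; C = 13.96244.
Duration effect: -3.19947 × (-0.0145) = +0.046392
Convexity effect: 0.5 × 13.96244 × (-0.0145)² = +0.0014678
ΔP/P ≈ +0.046392 + 0.0014678 = +0.047860 = +4.7860%.

+4.79%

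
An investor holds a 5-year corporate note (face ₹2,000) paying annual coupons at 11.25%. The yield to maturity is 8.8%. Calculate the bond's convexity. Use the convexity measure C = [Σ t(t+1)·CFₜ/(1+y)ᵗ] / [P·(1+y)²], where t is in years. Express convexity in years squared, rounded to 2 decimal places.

19.52

With y = 0.088:
  t   CF        PV=CF/(1+0.088)^t    t·PV        t(t+1)·PV
  1       225.00       206.8015       206.8015         413.6029
  2       225.00       190.0749       380.1498       1,140.4493
  3       225.00       174.7012       524.1035       2,096.4141
  4       225.00       160.5709       642.2837       3,211.4187
  5     2,225.00     1,459.4376     7,297.1881      43,783.1288
  Σ                  2,191.5861     9,050.5266      50,645.0138
P = 2,191.5861.
Convexity = Σ t(t+1)·PV / [P·(1+y)²] = 50,645.0138 / (2,191.5861 × 1.183744) = 19.52182.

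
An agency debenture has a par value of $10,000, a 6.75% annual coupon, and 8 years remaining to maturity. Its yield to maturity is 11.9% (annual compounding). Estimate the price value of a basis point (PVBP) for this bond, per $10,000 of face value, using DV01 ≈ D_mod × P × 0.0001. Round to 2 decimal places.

Periodic yield y = 0.119.
  t   CF        PV=CF/(1+0.119)^t    t·PV
  1       675.00       603.2172       603.2172
  2       675.00       539.0681     1,078.1361
  3       675.00       481.7409     1,445.2227
  4       675.00       430.5102     1,722.0407
  5       675.00       384.7276     1,923.6380
  6       675.00       343.8138     2,062.8826
  7       675.00       307.2509     2,150.7563
  8    10,675.00     4,342.3737    34,738.9893
  Σ                  7,432.7022    45,724.8828
P = 7,432.7022; D_Mac = 6.15185 yrs; D_mod = 5.49763 yrs.
DV01 ≈ 5.49763 × 7,432.7022 × 0.0001 = 4.086227.

$4.09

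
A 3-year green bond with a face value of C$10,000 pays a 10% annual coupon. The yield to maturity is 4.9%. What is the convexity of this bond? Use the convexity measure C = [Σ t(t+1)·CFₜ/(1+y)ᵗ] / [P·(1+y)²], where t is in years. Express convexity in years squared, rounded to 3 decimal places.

With y = 0.049:
  t   CF        PV=CF/(1+0.049)^t    t·PV        t(t+1)·PV
  1     1,000.00       953.2888       953.2888       1,906.5777
  2     1,000.00       908.7596     1,817.5192       5,452.5577
  3    11,000.00     9,529.4146    28,588.2437     114,352.9747
  Σ                 11,391.4630    31,359.0518     121,712.1102
P = 11,391.4630.
Convexity = Σ t(t+1)·PV / [P·(1+y)²] = 121,712.1102 / (11,391.4630 × 1.100401) = 9.70964.

9.710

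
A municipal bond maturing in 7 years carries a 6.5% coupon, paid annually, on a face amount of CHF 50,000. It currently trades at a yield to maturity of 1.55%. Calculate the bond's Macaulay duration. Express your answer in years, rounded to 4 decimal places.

6.0117 years

Periodic yield y = 0.0155. Discount each cash flow and weight by its year:
  t   CF        PV=CF/(1+0.0155)^t    t·PV
  1     3,250.00     3,200.3939     3,200.3939
  2     3,250.00     3,151.5449     6,303.0899
  3     3,250.00     3,103.4416     9,310.3248
  4     3,250.00     3,056.0725    12,224.2899
  5     3,250.00     3,009.4264    15,047.1319
  6     3,250.00     2,963.4922    17,780.9534
  7    53,250.00    47,814.5550   334,701.8848
  Σ                 66,298.9265   398,568.0686
Price P = Σ PV = 66,298.9265.
Macaulay duration = Σ(t·PV) / P = 398,568.0686 / 66,298.9265 = 6.01168 years.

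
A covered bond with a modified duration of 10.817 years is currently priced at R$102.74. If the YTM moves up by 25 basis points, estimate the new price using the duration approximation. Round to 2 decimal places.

R$99.96

Duration approximation: ΔP/P ≈ -D_mod · Δy = -10.817 × (+0.0025) = -0.0270425.
New price ≈ 102.74 × (1 - 0.0270425) = 99.96165355.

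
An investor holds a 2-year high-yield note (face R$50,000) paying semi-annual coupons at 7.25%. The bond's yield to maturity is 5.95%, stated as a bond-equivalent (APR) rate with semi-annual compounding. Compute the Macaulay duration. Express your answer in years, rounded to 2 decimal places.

Periodic yield y = 0.02975. Discount each cash flow and weight by its period:
  t   CF        PV=CF/(1+0.02975)^t    t·PV
  1     1,812.50     1,760.1360     1,760.1360
  2     1,812.50     1,709.2847     3,418.5695
  3     1,812.50     1,659.9026     4,979.7079
  4    51,812.50    46,079.4562   184,317.8249
  Σ                 51,208.7795   194,476.2382
Price P = Σ PV = 51,208.7795.
Macaulay duration = Σ(t·PV) / P = 194,476.2382 / 51,208.7795 = 3.79771 half-year periods.
In years: 3.79771 / 2 = 1.89886 years.

1.90 years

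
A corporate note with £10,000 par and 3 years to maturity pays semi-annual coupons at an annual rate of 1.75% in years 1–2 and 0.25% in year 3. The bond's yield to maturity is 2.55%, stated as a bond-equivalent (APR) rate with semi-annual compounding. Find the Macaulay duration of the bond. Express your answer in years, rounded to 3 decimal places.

2.937 years

Periodic yield y = 0.01275. Discount each cash flow and weight by its period:
  t   CF        PV=CF/(1+0.01275)^t    t·PV
  1        87.50        86.3984        86.3984
  2        87.50        85.3107       170.6214
  3        87.50        84.2367       252.7101
  4        87.50        83.1762       332.7048
  5        12.50        11.7327        58.6636
  6    10,012.50     9,279.5949    55,677.5695
  Σ                  9,630.4496    56,578.6677
Price P = Σ PV = 9,630.4496.
Macaulay duration = Σ(t·PV) / P = 56,578.6677 / 9,630.4496 = 5.87498 half-year periods.
In years: 5.87498 / 2 = 2.93749 years.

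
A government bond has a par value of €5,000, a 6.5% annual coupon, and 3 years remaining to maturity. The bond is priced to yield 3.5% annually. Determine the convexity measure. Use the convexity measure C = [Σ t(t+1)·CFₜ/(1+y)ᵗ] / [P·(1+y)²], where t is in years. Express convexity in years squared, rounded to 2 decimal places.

10.35

With y = 0.035:
  t   CF        PV=CF/(1+0.035)^t    t·PV        t(t+1)·PV
  1       325.00       314.0097       314.0097         628.0193
  2       325.00       303.3910       606.7820       1,820.3459
  3     5,325.00     4,802.8449    14,408.5347      57,634.1389
  Σ                  5,420.2455    15,329.3263      60,082.5041
P = 5,420.2455.
Convexity = Σ t(t+1)·PV / [P·(1+y)²] = 60,082.5041 / (5,420.2455 × 1.071225) = 10.34781.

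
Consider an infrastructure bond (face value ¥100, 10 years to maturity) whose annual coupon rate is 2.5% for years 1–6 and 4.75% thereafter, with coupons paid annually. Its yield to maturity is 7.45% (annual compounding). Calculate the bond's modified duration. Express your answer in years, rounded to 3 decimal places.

Periodic yield y = 0.0745. First find Macaulay duration:
  t   CF        PV=CF/(1+0.0745)^t    t·PV
  1         2.50         2.3267         2.3267
  2         2.50         2.1653         4.3307
  3         2.50         2.0152         6.0456
  4         2.50         1.8755         7.5020
  5         2.50         1.7455         8.7273
  6         2.50         1.6244         9.7466
  7         4.75         2.8724        20.1070
  8         4.75         2.6733        21.3861
  9         4.75         2.4879        22.3913
  10      104.75        51.0611       510.6106
  Σ                     70.8473       613.1738
P = 70.8473; Macaulay duration = 613.1738 / 70.8473 = 8.65487 years.
Modified duration = D_Mac / (1 + y) = 8.65487 / 1.0745 = 8.05479 years.

8.055 years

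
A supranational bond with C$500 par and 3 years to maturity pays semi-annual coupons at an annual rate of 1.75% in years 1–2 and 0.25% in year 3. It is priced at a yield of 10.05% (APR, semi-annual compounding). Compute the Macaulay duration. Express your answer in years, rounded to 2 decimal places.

Periodic yield y = 0.05025. Discount each cash flow and weight by its period:
  t   CF        PV=CF/(1+0.05025)^t    t·PV
  1        4.375         4.1657         4.1657
  2        4.375         3.9664         7.9327
  3        4.375         3.7766        11.3298
  4        4.375         3.5959        14.3836
  5        0.625         0.4891         2.4456
  6      500.625       373.0409     2,238.2451
  Σ                    389.0345     2,278.5025
Price P = Σ PV = 389.0345.
Macaulay duration = Σ(t·PV) / P = 2,278.5025 / 389.0345 = 5.85681 half-year periods.
In years: 5.85681 / 2 = 2.92841 years.

2.93 years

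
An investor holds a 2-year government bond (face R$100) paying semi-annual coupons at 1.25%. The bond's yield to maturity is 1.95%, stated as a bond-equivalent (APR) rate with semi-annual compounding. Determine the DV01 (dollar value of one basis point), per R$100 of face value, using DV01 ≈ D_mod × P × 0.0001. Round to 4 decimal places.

R$0.0194

Periodic yield y = 0.00975.
  t   CF        PV=CF/(1+0.00975)^t    t·PV
  1        0.625         0.6190         0.6190
  2        0.625         0.6130         1.2260
  3        0.625         0.6071         1.8212
  4      100.625        96.7944       387.1778
  Σ                     98.6335       390.8439
P = 98.6335; D_Mac = 3.96259 half-year periods = 1.98129 yrs; D_mod = 1.96216 yrs.
DV01 ≈ 1.96216 × 98.6335 × 0.0001 = 0.019354.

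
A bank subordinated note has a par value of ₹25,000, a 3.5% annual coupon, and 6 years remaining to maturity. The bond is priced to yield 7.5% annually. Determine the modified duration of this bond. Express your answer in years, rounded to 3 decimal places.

5.071 years

Periodic yield y = 0.075. First find Macaulay duration:
  t   CF        PV=CF/(1+0.075)^t    t·PV
  1       875.00       813.9535       813.9535
  2       875.00       757.1660     1,514.3321
  3       875.00       704.3405     2,113.0215
  4       875.00       655.2005     2,620.8019
  5       875.00       609.4888     3,047.4440
  6    25,875.00    16,766.0043   100,596.0257
  Σ                 20,306.1536   110,705.5787
P = 20,306.1536; Macaulay duration = 110,705.5787 / 20,306.1536 = 5.45182 years.
Modified duration = D_Mac / (1 + y) = 5.45182 / 1.075 = 5.07146 years.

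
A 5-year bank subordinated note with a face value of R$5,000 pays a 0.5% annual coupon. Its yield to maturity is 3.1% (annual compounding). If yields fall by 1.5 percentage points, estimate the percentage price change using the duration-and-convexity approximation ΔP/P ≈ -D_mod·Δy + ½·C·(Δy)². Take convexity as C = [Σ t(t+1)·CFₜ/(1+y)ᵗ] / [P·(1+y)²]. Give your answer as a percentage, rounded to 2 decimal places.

With y = 0.031:
  t   CF        PV=CF/(1+0.031)^t    t·PV        t(t+1)·PV
  1        25.00        24.2483        24.2483          48.4966
  2        25.00        23.5192        47.0384         141.1152
  3        25.00        22.8120        68.4361         273.7444
  4        25.00        22.1261        88.5045         442.5225
  5     5,025.00     4,313.6285    21,568.1425     129,408.8549
  Σ                  4,406.3342    21,796.3698     130,314.7337
P = 4,406.3342; D_Mac = 4.94660 yrs; D_mod = 4.79787 yrs; C = 27.82267.
Duration effect: -4.79787 × (-0.015) = +0.071968
Convexity effect: 0.5 × 27.82267 × (-0.015)² = +0.0031301
ΔP/P ≈ +0.071968 + 0.0031301 = +0.075098 = +7.5098%.

+7.51%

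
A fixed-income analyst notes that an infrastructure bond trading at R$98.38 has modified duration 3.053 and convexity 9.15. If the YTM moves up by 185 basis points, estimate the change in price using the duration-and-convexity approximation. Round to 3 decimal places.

Duration effect: -D_mod·Δy = -3.053 × (+0.0185) = -0.0564805
Convexity effect: ½·C·(Δy)² = 0.5 × 9.15 × (0.0185)² = +0.00156579375
ΔP/P ≈ -0.0564805 + 0.00156579375 = -0.05491470625
ΔP ≈ 98.38 × (-0.05491470625) = -5.402508800875.

-R$5.403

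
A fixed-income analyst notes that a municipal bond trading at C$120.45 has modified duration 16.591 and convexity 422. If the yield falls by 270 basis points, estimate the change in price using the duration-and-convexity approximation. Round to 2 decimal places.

Duration effect: -D_mod·Δy = -16.591 × (-0.027) = +0.447957
Convexity effect: ½·C·(Δy)² = 0.5 × 422 × (-0.027)² = +0.1538190
ΔP/P ≈ +0.447957 + 0.1538190 = +0.601776
ΔP ≈ 120.45 × (+0.601776) = +72.4839192.

+C$72.48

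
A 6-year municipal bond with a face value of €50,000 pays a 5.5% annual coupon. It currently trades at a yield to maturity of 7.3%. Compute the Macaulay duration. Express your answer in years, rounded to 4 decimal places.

Periodic yield y = 0.073. Discount each cash flow and weight by its year:
  t   CF        PV=CF/(1+0.073)^t    t·PV
  1     2,750.00     2,562.9077     2,562.9077
  2     2,750.00     2,388.5440     4,777.0880
  3     2,750.00     2,226.0429     6,678.1287
  4     2,750.00     2,074.5973     8,298.3892
  5     2,750.00     1,933.4551     9,667.2753
  6    52,750.00    34,564.0108   207,384.0648
  Σ                 45,749.5578   239,367.8538
Price P = Σ PV = 45,749.5578.
Macaulay duration = Σ(t·PV) / P = 239,367.8538 / 45,749.5578 = 5.23213 years.

5.2321 years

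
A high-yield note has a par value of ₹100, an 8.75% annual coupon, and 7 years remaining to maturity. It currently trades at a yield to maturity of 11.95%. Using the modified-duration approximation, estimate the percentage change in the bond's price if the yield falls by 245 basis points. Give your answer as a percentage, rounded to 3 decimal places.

+11.785%

Periodic yield y = 0.1195. Modified duration first:
  t   CF        PV=CF/(1+0.1195)^t    t·PV
  1         8.75         7.8160         7.8160
  2         8.75         6.9817        13.9634
  3         8.75         6.2364        18.7093
  4         8.75         5.5707        22.2829
  5         8.75         4.9761        24.8804
  6         8.75         4.4449        26.6695
  7       108.75        49.3470       345.4289
  Σ                     85.3728       459.7503
P = 85.3728; D_Mac = 5.38521 yrs; D_mod = 5.38521/(1+0.1195) = 4.81037 yrs.
ΔP/P ≈ -D_mod · Δy = -4.81037 × (-0.0245) = +0.117854 = +11.7854%.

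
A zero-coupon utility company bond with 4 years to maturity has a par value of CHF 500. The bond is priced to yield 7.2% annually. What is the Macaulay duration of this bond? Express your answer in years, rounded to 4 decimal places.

4.0000 years

A zero-coupon bond has a single cash flow at maturity, so its Macaulay duration equals its maturity: 4 years.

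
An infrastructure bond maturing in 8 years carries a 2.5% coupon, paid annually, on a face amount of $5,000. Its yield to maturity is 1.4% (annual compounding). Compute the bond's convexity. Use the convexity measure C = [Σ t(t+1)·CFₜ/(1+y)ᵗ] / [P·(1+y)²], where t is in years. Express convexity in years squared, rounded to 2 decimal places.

With y = 0.014:
  t   CF        PV=CF/(1+0.014)^t    t·PV        t(t+1)·PV
  1       125.00       123.2742       123.2742         246.5483
  2       125.00       121.5722       243.1443         729.4329
  3       125.00       119.8936       359.6809       1,438.7237
  4       125.00       118.2383       472.9532       2,364.7661
  5       125.00       116.6058       583.0291       3,498.1747
  6       125.00       114.9959       689.9753       4,829.8270
  7       125.00       113.4082       793.8572       6,350.8573
  8     5,125.00     4,585.5373    36,684.2983     330,158.6851
  Σ                  5,413.5254    39,950.2125     349,617.0150
P = 5,413.5254.
Convexity = Σ t(t+1)·PV / [P·(1+y)²] = 349,617.0150 / (5,413.5254 × 1.028196) = 62.81111.

62.81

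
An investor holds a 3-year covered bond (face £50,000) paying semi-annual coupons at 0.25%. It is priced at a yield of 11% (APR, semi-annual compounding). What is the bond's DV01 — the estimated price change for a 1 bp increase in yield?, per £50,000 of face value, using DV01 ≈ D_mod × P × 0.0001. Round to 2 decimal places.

£10.36

Periodic yield y = 0.055.
  t   CF        PV=CF/(1+0.055)^t    t·PV
  1        62.50        59.2417        59.2417
  2        62.50        56.1533       112.3066
  3        62.50        53.2259       159.6776
  4        62.50        50.4510       201.8042
  5        62.50        47.8209       239.1045
  6    50,062.50    36,307.6195   217,845.7171
  Σ                 36,574.5123   218,617.8516
P = 36,574.5123; D_Mac = 5.97733 half-year periods = 2.98866 yrs; D_mod = 2.83286 yrs.
DV01 ≈ 2.83286 × 36,574.5123 × 0.0001 = 10.361036.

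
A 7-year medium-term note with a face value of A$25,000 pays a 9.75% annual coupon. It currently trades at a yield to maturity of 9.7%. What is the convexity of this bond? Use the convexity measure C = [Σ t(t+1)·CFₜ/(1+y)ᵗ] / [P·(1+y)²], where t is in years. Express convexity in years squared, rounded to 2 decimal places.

With y = 0.097:
  t   CF        PV=CF/(1+0.097)^t    t·PV        t(t+1)·PV
  1     2,437.50     2,221.9690     2,221.9690       4,443.9380
  2     2,437.50     2,025.4959     4,050.9918      12,152.9754
  3     2,437.50     1,846.3955     5,539.1866      22,156.7464
  4     2,437.50     1,683.1318     6,732.5270      33,662.6351
  5     2,437.50     1,534.3042     7,671.5212      46,029.1273
  6     2,437.50     1,398.6365     8,391.8190      58,742.7332
  7    27,437.50    14,351.5281   100,460.6964     803,685.5715
  Σ                 25,061.4610   135,068.7111     980,873.7270
P = 25,061.4610.
Convexity = Σ t(t+1)·PV / [P·(1+y)²] = 980,873.7270 / (25,061.4610 × 1.203409) = 32.52321.

32.52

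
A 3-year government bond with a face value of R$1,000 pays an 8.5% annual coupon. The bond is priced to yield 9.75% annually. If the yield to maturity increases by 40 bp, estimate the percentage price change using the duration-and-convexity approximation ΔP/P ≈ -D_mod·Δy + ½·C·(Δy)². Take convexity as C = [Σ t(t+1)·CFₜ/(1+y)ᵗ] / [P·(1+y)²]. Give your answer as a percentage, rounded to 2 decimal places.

-1.00%

With y = 0.0975:
  t   CF        PV=CF/(1+0.0975)^t    t·PV        t(t+1)·PV
  1        85.00        77.4487        77.4487         154.8975
  2        85.00        70.5683       141.1367         423.4100
  3     1,085.00       820.7599     2,462.2798       9,849.1193
  Σ                    968.7770     2,680.8652      10,427.4268
P = 968.7770; D_Mac = 2.76727 yrs; D_mod = 2.52143 yrs; C = 8.93602.
Duration effect: -2.52143 × (+0.004) = -0.010086
Convexity effect: 0.5 × 8.93602 × (0.004)² = +0.0000715
ΔP/P ≈ -0.010086 + 0.0000715 = -0.010014 = -1.0014%.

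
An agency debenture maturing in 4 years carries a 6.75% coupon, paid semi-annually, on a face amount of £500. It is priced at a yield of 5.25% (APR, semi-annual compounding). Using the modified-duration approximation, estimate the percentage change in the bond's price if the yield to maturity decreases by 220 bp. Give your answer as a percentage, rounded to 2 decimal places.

+7.68%

Periodic yield y = 0.02625. Modified duration first:
  t   CF        PV=CF/(1+0.02625)^t    t·PV
  1       16.875        16.4434        16.4434
  2       16.875        16.0228        32.0455
  3       16.875        15.6129        46.8388
  4       16.875        15.2136        60.8543
  5       16.875        14.8244        74.1221
  6       16.875        14.4452        86.6714
  7       16.875        14.0758        98.5303
  8      516.875       420.1072     3,360.8579
  Σ                    526.7453     3,776.3637
P = 526.7453; D_Mac = 7.16924 half-year periods = 3.58462 yrs; D_mod = 3.58462/(1+0.02625) = 3.49293 yrs.
ΔP/P ≈ -D_mod · Δy = -3.49293 × (-0.022) = +0.076844 = +7.6844%.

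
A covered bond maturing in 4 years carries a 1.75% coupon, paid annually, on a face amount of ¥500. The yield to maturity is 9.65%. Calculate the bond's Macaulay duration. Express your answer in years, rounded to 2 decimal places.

3.88 years

Periodic yield y = 0.0965. Discount each cash flow and weight by its year:
  t   CF        PV=CF/(1+0.0965)^t    t·PV
  1         8.75         7.9799         7.9799
  2         8.75         7.2776        14.5553
  3         8.75         6.6372        19.9115
  4       508.75       351.9410     1,407.7640
  Σ                    373.8357     1,450.2107
Price P = Σ PV = 373.8357.
Macaulay duration = Σ(t·PV) / P = 1,450.2107 / 373.8357 = 3.87927 years.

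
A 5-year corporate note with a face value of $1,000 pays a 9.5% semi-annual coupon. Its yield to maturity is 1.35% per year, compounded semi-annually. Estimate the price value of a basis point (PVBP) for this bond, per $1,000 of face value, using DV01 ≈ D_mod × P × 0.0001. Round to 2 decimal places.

Periodic yield y = 0.00675.
  t   CF        PV=CF/(1+0.00675)^t    t·PV
  1        47.50        47.1815        47.1815
  2        47.50        46.8652        93.7304
  3        47.50        46.5510       139.6529
  4        47.50        46.2389       184.9554
  5        47.50        45.9288       229.6442
  6        47.50        45.6209       273.7254
  7        47.50        45.3150       317.2051
  8        47.50        45.0112       360.0895
  9        47.50        44.7094       402.3846
  10    1,047.50       979.3494     9,793.4937
  Σ                  1,392.7712    11,842.0627
P = 1,392.7712; D_Mac = 8.50252 half-year periods = 4.25126 yrs; D_mod = 4.22276 yrs.
DV01 ≈ 4.22276 × 1,392.7712 × 0.0001 = 0.588133.

$0.59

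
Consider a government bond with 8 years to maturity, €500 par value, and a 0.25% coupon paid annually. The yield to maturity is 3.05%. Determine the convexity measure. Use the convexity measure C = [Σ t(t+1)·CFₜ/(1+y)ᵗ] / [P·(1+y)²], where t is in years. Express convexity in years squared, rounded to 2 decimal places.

With y = 0.0305:
  t   CF        PV=CF/(1+0.0305)^t    t·PV        t(t+1)·PV
  1         1.25         1.2130         1.2130           2.4260
  2         1.25         1.1771         2.3542           7.0626
  3         1.25         1.1423         3.4268          13.7072
  4         1.25         1.1085         4.4338          22.1691
  5         1.25         1.0756         5.3782          32.2694
  6         1.25         1.0438         6.2629          43.8401
  7         1.25         1.0129         7.0904          56.7234
  8       501.25       394.1581     3,153.2645      28,379.3806
  Σ                    401.9313     3,183.4239      28,557.5784
P = 401.9313.
Convexity = Σ t(t+1)·PV / [P·(1+y)²] = 28,557.5784 / (401.9313 × 1.061930) = 66.90731.

66.91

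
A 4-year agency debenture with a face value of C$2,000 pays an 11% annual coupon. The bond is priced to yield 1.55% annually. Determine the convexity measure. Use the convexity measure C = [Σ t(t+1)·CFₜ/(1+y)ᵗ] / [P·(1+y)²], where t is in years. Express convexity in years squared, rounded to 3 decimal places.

16.348

With y = 0.0155:
  t   CF        PV=CF/(1+0.0155)^t    t·PV        t(t+1)·PV
  1       220.00       216.6420       216.6420         433.2841
  2       220.00       213.3354       426.6707       1,280.0121
  3       220.00       210.0791       630.2374       2,520.9495
  4     2,220.00     2,087.5326     8,350.1303      41,750.6517
  Σ                  2,727.5891     9,623.6805      45,984.8974
P = 2,727.5891.
Convexity = Σ t(t+1)·PV / [P·(1+y)²] = 45,984.8974 / (2,727.5891 × 1.031240) = 16.34844.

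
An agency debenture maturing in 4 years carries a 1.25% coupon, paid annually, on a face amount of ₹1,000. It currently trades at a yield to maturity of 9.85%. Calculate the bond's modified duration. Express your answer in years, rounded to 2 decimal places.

Periodic yield y = 0.0985. First find Macaulay duration:
  t   CF        PV=CF/(1+0.0985)^t    t·PV
  1        12.50        11.3792        11.3792
  2        12.50        10.3588        20.7176
  3        12.50         9.4300        28.2899
  4     1,012.50       695.3361     2,781.3445
  Σ                    726.5040     2,841.7311
P = 726.5040; Macaulay duration = 2,841.7311 / 726.5040 = 3.91151 years.
Modified duration = D_Mac / (1 + y) = 3.91151 / 1.0985 = 3.56078 years.

3.56 years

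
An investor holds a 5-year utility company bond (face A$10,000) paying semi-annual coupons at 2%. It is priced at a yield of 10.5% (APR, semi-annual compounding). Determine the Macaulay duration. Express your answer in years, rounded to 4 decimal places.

Periodic yield y = 0.0525. Discount each cash flow and weight by its period:
  t   CF        PV=CF/(1+0.0525)^t    t·PV
  1       100.00        95.0119        95.0119
  2       100.00        90.2726       180.5451
  3       100.00        85.7697       257.3090
  4       100.00        81.4914       325.9655
  5       100.00        77.4265       387.1324
  6       100.00        73.5643       441.3861
  7       100.00        69.8949       489.2641
  8       100.00        66.4084       531.2674
  9       100.00        63.0959       567.8630
  10   10,100.00     6,054.8073    60,548.0734
  Σ                  6,757.7428    63,823.8177
Price P = Σ PV = 6,757.7428.
Macaulay duration = Σ(t·PV) / P = 63,823.8177 / 6,757.7428 = 9.44455 half-year periods.
In years: 9.44455 / 2 = 4.72227 years.

4.7223 years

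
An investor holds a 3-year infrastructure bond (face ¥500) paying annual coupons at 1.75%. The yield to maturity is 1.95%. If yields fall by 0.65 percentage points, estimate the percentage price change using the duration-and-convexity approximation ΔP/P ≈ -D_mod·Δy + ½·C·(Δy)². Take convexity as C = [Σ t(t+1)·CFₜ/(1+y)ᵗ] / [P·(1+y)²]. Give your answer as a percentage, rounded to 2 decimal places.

+1.90%

With y = 0.0195:
  t   CF        PV=CF/(1+0.0195)^t    t·PV        t(t+1)·PV
  1         8.75         8.5826         8.5826          17.1653
  2         8.75         8.4185        16.8370          50.5109
  3       508.75       480.1122     1,440.3366       5,761.3463
  Σ                    497.1133     1,465.7562       5,829.0224
P = 497.1133; D_Mac = 2.94854 yrs; D_mod = 2.89214 yrs; C = 11.28147.
Duration effect: -2.89214 × (-0.0065) = +0.018799
Convexity effect: 0.5 × 11.28147 × (-0.0065)² = +0.0002383
ΔP/P ≈ +0.018799 + 0.0002383 = +0.019037 = +1.9037%.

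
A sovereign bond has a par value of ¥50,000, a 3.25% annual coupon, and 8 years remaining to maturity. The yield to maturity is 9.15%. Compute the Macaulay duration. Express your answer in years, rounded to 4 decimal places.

6.9520 years

Periodic yield y = 0.0915. Discount each cash flow and weight by its year:
  t   CF        PV=CF/(1+0.0915)^t    t·PV
  1     1,625.00     1,488.7769     1,488.7769
  2     1,625.00     1,363.9734     2,727.9467
  3     1,625.00     1,249.6320     3,748.8961
  4     1,625.00     1,144.8759     4,579.5035
  5     1,625.00     1,048.9014     5,244.5070
  6     1,625.00       960.9724     5,765.8345
  7     1,625.00       880.4145     6,162.9015
  8    51,625.00    25,625.3700   205,002.9598
  Σ                 33,762.9165   234,721.3260
Price P = Σ PV = 33,762.9165.
Macaulay duration = Σ(t·PV) / P = 234,721.3260 / 33,762.9165 = 6.95205 years.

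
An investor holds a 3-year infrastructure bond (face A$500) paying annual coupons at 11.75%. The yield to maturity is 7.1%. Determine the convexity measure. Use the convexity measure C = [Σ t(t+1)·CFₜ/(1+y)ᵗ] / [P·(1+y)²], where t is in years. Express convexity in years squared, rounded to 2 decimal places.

With y = 0.071:
  t   CF        PV=CF/(1+0.071)^t    t·PV        t(t+1)·PV
  1        58.75        54.8553        54.8553         109.7106
  2        58.75        51.2187       102.4375         307.3125
  3       558.75       454.8300     1,364.4901       5,457.9603
  Σ                    560.9040     1,521.7828       5,874.9833
P = 560.9040.
Convexity = Σ t(t+1)·PV / [P·(1+y)²] = 5,874.9833 / (560.9040 × 1.147041) = 9.13144.

9.13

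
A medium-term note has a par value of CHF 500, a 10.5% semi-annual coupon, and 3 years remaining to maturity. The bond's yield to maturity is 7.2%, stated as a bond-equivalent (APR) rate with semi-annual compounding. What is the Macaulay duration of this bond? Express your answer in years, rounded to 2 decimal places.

Periodic yield y = 0.036. Discount each cash flow and weight by its period:
  t   CF        PV=CF/(1+0.036)^t    t·PV
  1        26.25        25.3378        25.3378
  2        26.25        24.4574        48.9147
  3        26.25        23.6075        70.8225
  4        26.25        22.7872        91.1487
  5        26.25        21.9953       109.9767
  6       526.25       425.6313     2,553.7879
  Σ                    543.8165     2,899.9883
Price P = Σ PV = 543.8165.
Macaulay duration = Σ(t·PV) / P = 2,899.9883 / 543.8165 = 5.33266 half-year periods.
In years: 5.33266 / 2 = 2.66633 years.

2.67 years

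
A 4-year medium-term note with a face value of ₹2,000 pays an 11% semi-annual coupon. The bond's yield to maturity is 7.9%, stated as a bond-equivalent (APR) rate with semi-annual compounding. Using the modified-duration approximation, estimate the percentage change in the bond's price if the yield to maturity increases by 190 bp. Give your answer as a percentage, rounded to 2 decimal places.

Periodic yield y = 0.0395. Modified duration first:
  t   CF        PV=CF/(1+0.0395)^t    t·PV
  1       110.00       105.8201       105.8201
  2       110.00       101.7990       203.5981
  3       110.00        97.9308       293.7923
  4       110.00        94.2095       376.8380
  5       110.00        90.6296       453.1482
  6       110.00        87.1858       523.1148
  7       110.00        83.8728       587.1097
  8     2,110.00     1,547.6990    12,381.5921
  Σ                  2,209.1467    14,925.0133
P = 2,209.1467; D_Mac = 6.75601 half-year periods = 3.37800 yrs; D_mod = 3.37800/(1+0.0395) = 3.24964 yrs.
ΔP/P ≈ -D_mod · Δy = -3.24964 × (+0.019) = -0.061743 = -6.1743%.

-6.17%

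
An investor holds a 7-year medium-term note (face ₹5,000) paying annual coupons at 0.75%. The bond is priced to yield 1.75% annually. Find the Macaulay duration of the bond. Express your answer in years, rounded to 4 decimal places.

Periodic yield y = 0.0175. Discount each cash flow and weight by its year:
  t   CF        PV=CF/(1+0.0175)^t    t·PV
  1        37.50        36.8550        36.8550
  2        37.50        36.2212        72.4423
  3        37.50        35.5982       106.7946
  4        37.50        34.9859       139.9438
  5        37.50        34.3842       171.9211
  6        37.50        33.7928       202.7571
  7     5,037.50     4,461.4305    31,230.0136
  Σ                  4,673.2679    31,960.7275
Price P = Σ PV = 4,673.2679.
Macaulay duration = Σ(t·PV) / P = 31,960.7275 / 4,673.2679 = 6.83905 years.

6.8391 years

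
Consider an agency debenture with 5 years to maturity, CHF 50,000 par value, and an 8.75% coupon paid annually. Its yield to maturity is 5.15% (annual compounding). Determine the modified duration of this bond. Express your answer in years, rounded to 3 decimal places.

4.103 years

Periodic yield y = 0.0515. First find Macaulay duration:
  t   CF        PV=CF/(1+0.0515)^t    t·PV
  1     4,375.00     4,160.7228     4,160.7228
  2     4,375.00     3,956.9403     7,913.8807
  3     4,375.00     3,763.1387    11,289.4161
  4     4,375.00     3,578.8290    14,315.3160
  5    54,375.00    42,301.2192   211,506.0961
  Σ                 57,760.8501   249,185.4317
P = 57,760.8501; Macaulay duration = 249,185.4317 / 57,760.8501 = 4.31409 years.
Modified duration = D_Mac / (1 + y) = 4.31409 / 1.0515 = 4.10279 years.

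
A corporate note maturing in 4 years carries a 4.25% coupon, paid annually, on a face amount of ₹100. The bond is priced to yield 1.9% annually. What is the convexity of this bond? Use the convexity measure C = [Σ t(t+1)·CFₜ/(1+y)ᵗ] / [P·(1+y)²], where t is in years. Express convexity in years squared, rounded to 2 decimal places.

17.81

With y = 0.019:
  t   CF        PV=CF/(1+0.019)^t    t·PV        t(t+1)·PV
  1         4.25         4.1708         4.1708           8.3415
  2         4.25         4.0930         8.1860          24.5579
  3         4.25         4.0167        12.0500          48.2001
  4       104.25        96.6895       386.7580       1,933.7901
  Σ                    108.9699       411.1648       2,014.8896
P = 108.9699.
Convexity = Σ t(t+1)·PV / [P·(1+y)²] = 2,014.8896 / (108.9699 × 1.038361) = 17.80723.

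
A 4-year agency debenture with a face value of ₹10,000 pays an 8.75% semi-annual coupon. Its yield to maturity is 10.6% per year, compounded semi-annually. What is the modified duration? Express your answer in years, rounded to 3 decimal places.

3.267 years

Periodic yield y = 0.053. First find Macaulay duration:
  t   CF        PV=CF/(1+0.053)^t    t·PV
  1       437.50       415.4796       415.4796
  2       437.50       394.5675       789.1350
  3       437.50       374.7080     1,124.1239
  4       437.50       355.8480     1,423.3921
  5       437.50       337.9374     1,689.6868
  6       437.50       320.9282     1,925.5690
  7       437.50       304.7751     2,133.4256
  8    10,437.50     6,905.0928    55,240.7423
  Σ                  9,409.3365    64,741.5543
P = 9,409.3365; Macaulay duration = 64,741.5543 / 9,409.3365 = 6.88057 half-year periods = 3.44028 years.
Modified duration = D_Mac / (1 + y) = 3.44028 / 1.053 = 3.26713 years.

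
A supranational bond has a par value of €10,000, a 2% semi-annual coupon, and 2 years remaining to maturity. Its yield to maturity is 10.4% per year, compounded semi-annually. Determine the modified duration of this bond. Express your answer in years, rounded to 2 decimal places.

Periodic yield y = 0.052. First find Macaulay duration:
  t   CF        PV=CF/(1+0.052)^t    t·PV
  1       100.00        95.0570        95.0570
  2       100.00        90.3584       180.7168
  3       100.00        85.8920       257.6760
  4    10,100.00     8,246.2864    32,985.1456
  Σ                  8,517.5939    33,518.5955
P = 8,517.5939; Macaulay duration = 33,518.5955 / 8,517.5939 = 3.93522 half-year periods = 1.96761 years.
Modified duration = D_Mac / (1 + y) = 1.96761 / 1.052 = 1.87035 years.

1.87 years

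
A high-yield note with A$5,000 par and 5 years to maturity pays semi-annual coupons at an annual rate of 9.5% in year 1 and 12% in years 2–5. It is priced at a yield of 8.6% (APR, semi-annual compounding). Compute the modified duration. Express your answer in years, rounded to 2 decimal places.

3.88 years

Periodic yield y = 0.043. First find Macaulay duration:
  t   CF        PV=CF/(1+0.043)^t    t·PV
  1       237.50       227.7085       227.7085
  2       237.50       218.3207       436.6415
  3       300.00       264.4042       793.2126
  4       300.00       253.5035     1,014.0141
  5       300.00       243.0523     1,215.2614
  6       300.00       233.0319     1,398.1915
  7       300.00       223.4247     1,563.9726
  8       300.00       214.2135     1,713.7078
  9       300.00       205.3820     1,848.4384
  10    5,300.00     3,478.8266    34,788.2663
  Σ                  5,561.8680    44,999.4147
P = 5,561.8680; Macaulay duration = 44,999.4147 / 5,561.8680 = 8.09070 half-year periods = 4.04535 years.
Modified duration = D_Mac / (1 + y) = 4.04535 / 1.043 = 3.87857 years.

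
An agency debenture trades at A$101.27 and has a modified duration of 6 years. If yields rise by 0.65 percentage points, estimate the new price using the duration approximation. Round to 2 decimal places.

Duration approximation: ΔP/P ≈ -D_mod · Δy = -6 × (+0.0065) = -0.039000.
New price ≈ 101.27 × (1 - 0.039000) = 97.32047.

A$97.32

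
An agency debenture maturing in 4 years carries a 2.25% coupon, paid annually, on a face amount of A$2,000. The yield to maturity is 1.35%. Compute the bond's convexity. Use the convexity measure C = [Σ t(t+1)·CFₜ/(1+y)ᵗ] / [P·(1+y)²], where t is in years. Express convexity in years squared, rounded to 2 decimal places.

With y = 0.0135:
  t   CF        PV=CF/(1+0.0135)^t    t·PV        t(t+1)·PV
  1        45.00        44.4006        44.4006          88.8012
  2        45.00        43.8092        87.6183         262.8550
  3        45.00        43.2256       129.6769         518.7075
  4     2,045.00     1,938.1987     7,752.7948      38,763.9742
  Σ                  2,069.6341     8,014.4906      39,634.3379
P = 2,069.6341.
Convexity = Σ t(t+1)·PV / [P·(1+y)²] = 39,634.3379 / (2,069.6341 × 1.027182) = 18.64363.

18.64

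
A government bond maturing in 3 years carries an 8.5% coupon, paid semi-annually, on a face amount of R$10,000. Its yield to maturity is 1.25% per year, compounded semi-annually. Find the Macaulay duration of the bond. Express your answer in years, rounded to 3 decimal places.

Periodic yield y = 0.00625. Discount each cash flow and weight by its period:
  t   CF        PV=CF/(1+0.00625)^t    t·PV
  1       425.00       422.3602       422.3602
  2       425.00       419.7369       839.4738
  3       425.00       417.1298     1,251.3895
  4       425.00       414.5390     1,658.1559
  5       425.00       411.9642     2,059.8209
  6    10,425.00    10,042.4737    60,254.8422
  Σ                 12,128.2038    66,486.0426
Price P = Σ PV = 12,128.2038.
Macaulay duration = Σ(t·PV) / P = 66,486.0426 / 12,128.2038 = 5.48194 half-year periods.
In years: 5.48194 / 2 = 2.74097 years.

2.741 years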